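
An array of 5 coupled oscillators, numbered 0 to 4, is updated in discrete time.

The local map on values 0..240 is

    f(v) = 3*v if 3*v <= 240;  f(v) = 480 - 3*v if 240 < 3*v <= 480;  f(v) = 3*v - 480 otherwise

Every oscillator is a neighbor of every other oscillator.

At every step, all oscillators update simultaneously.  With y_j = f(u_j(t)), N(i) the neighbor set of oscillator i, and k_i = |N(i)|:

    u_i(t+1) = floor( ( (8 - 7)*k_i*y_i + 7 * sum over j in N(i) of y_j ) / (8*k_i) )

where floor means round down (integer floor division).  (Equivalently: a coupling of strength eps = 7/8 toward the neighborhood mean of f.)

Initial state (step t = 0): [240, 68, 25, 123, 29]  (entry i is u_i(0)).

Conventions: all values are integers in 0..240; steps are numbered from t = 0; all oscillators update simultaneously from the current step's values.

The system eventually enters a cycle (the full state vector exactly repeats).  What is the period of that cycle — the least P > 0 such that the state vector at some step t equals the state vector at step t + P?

Answer: 8
Key observation: The state at step 5, [57, 57, 57, 57, 57], reappears at step 13 — and no state repeats earlier — so the cycle the system enters has period 8.

Derivation:
t=0: [240, 68, 25, 123, 29]
t=1: [134, 137, 149, 146, 148]
t=2: [49, 49, 53, 52, 53]
t=3: [154, 154, 153, 153, 153]
t=4: [19, 19, 19, 19, 19]
t=5: [57, 57, 57, 57, 57]
t=6: [171, 171, 171, 171, 171]
t=7: [33, 33, 33, 33, 33]
t=8: [99, 99, 99, 99, 99]
t=9: [183, 183, 183, 183, 183]
t=10: [69, 69, 69, 69, 69]
t=11: [207, 207, 207, 207, 207]
t=12: [141, 141, 141, 141, 141]
t=13: [57, 57, 57, 57, 57]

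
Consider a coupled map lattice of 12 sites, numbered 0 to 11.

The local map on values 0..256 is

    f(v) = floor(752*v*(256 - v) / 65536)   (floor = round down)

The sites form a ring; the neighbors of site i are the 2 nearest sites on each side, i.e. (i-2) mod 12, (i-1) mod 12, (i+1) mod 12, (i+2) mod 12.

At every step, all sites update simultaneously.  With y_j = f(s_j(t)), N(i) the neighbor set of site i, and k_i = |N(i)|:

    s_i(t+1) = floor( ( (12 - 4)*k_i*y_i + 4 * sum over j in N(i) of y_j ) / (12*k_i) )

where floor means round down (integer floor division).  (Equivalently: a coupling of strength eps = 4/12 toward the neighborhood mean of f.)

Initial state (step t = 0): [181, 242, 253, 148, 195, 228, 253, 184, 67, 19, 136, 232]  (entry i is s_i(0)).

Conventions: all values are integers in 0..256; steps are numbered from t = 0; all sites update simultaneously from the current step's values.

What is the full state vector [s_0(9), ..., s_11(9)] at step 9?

Simulating step by step:
t=0: [181, 242, 253, 148, 195, 228, 253, 184, 67, 19, 136, 232]
t=1: [128, 59, 48, 143, 113, 88, 47, 124, 129, 79, 159, 77]
t=2: [173, 142, 133, 173, 171, 168, 135, 177, 177, 165, 175, 160]
t=3: [168, 180, 181, 168, 169, 169, 179, 164, 163, 169, 164, 174]
t=4: [166, 158, 158, 166, 166, 167, 162, 170, 171, 168, 171, 164]
t=5: [171, 175, 175, 171, 171, 170, 172, 167, 167, 168, 167, 172]
t=6: [165, 162, 163, 165, 165, 166, 166, 169, 169, 168, 169, 165]
t=7: [171, 173, 172, 172, 171, 170, 170, 168, 168, 169, 168, 171]
t=8: [166, 164, 165, 165, 166, 166, 167, 168, 168, 168, 168, 166]
t=9: [171, 172, 171, 171, 171, 170, 170, 169, 169, 169, 169, 170]

Answer: [171, 172, 171, 171, 171, 170, 170, 169, 169, 169, 169, 170]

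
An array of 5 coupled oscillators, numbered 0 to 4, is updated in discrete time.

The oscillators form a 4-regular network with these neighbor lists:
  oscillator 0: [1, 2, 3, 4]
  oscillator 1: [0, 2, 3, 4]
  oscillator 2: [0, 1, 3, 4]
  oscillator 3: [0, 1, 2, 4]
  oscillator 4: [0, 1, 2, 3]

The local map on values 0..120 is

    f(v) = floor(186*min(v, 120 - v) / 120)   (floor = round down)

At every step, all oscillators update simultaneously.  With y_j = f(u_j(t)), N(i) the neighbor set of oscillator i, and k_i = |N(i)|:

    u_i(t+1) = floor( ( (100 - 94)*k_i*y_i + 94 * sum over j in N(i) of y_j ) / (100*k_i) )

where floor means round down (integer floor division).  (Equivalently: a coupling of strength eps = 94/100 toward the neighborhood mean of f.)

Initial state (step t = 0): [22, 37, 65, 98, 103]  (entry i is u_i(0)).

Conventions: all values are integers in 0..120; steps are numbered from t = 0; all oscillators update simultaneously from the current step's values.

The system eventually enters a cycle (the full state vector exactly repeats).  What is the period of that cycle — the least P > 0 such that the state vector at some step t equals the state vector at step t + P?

Answer: 6
Key observation: The state at step 9, [88, 88, 88, 88, 88], reappears at step 15 — and no state repeats earlier — so the cycle the system enters has period 6.

Derivation:
t=0: [22, 37, 65, 98, 103]
t=1: [49, 45, 40, 49, 50]
t=2: [71, 72, 73, 71, 70]
t=3: [74, 74, 75, 74, 74]
t=4: [70, 70, 70, 70, 70]
t=5: [77, 77, 77, 77, 77]
t=6: [66, 66, 66, 66, 66]
t=7: [83, 83, 83, 83, 83]
t=8: [57, 57, 57, 57, 57]
t=9: [88, 88, 88, 88, 88]
t=10: [49, 49, 49, 49, 49]
t=11: [75, 75, 75, 75, 75]
t=12: [69, 69, 69, 69, 69]
t=13: [79, 79, 79, 79, 79]
t=14: [63, 63, 63, 63, 63]
t=15: [88, 88, 88, 88, 88]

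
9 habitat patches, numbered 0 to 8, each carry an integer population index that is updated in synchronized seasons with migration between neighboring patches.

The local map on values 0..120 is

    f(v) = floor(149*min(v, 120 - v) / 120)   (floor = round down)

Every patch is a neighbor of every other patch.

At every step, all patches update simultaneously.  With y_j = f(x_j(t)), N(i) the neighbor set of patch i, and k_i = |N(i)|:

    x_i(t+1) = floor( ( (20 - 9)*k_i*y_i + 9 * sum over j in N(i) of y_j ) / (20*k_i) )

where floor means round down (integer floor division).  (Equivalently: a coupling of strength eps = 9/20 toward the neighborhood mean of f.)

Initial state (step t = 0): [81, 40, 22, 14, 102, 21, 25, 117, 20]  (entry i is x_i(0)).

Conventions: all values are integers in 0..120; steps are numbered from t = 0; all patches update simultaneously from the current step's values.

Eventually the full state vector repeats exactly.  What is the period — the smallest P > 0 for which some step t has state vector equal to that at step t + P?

Answer: 4
Key observation: The state at step 8, [72, 72, 72, 72, 72, 72, 72, 72, 72], reappears at step 12 — and no state repeats earlier — so the cycle the system enters has period 4.

Derivation:
t=0: [81, 40, 22, 14, 102, 21, 25, 117, 20]
t=1: [37, 38, 27, 22, 24, 26, 29, 15, 25]
t=2: [38, 39, 33, 30, 31, 32, 34, 25, 32]
t=3: [43, 44, 40, 38, 39, 39, 41, 35, 39]
t=4: [50, 51, 48, 47, 48, 48, 49, 45, 48]
t=5: [60, 61, 59, 58, 59, 59, 59, 57, 59]
t=6: [73, 72, 72, 72, 72, 72, 72, 71, 72]
t=7: [58, 59, 59, 59, 59, 59, 59, 59, 59]
t=8: [72, 72, 72, 72, 72, 72, 72, 72, 72]
t=9: [59, 59, 59, 59, 59, 59, 59, 59, 59]
t=10: [73, 73, 73, 73, 73, 73, 73, 73, 73]
t=11: [58, 58, 58, 58, 58, 58, 58, 58, 58]
t=12: [72, 72, 72, 72, 72, 72, 72, 72, 72]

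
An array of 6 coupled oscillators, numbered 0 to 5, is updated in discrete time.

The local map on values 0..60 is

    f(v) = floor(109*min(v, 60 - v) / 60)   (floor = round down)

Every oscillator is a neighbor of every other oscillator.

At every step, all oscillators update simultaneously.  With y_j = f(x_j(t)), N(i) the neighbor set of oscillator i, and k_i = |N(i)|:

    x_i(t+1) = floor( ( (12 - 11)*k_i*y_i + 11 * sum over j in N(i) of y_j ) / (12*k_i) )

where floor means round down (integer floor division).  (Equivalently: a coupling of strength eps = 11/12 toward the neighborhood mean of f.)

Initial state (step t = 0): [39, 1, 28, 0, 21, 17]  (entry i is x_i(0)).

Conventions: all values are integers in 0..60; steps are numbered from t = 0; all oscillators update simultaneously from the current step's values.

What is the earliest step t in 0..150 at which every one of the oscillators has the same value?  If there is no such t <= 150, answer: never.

Answer: 3
Key observation: Synchronization is absorbing here: once all oscillators are equal they stay equal, and step 3 is the first all-equal step.

Derivation:
t=0: [39, 1, 28, 0, 21, 17]  (not all equal)
t=1: [24, 28, 23, 28, 24, 25]  (not all equal)
t=2: [45, 44, 45, 44, 45, 45]  (not all equal)
t=3: [27, 27, 27, 27, 27, 27]  (all equal)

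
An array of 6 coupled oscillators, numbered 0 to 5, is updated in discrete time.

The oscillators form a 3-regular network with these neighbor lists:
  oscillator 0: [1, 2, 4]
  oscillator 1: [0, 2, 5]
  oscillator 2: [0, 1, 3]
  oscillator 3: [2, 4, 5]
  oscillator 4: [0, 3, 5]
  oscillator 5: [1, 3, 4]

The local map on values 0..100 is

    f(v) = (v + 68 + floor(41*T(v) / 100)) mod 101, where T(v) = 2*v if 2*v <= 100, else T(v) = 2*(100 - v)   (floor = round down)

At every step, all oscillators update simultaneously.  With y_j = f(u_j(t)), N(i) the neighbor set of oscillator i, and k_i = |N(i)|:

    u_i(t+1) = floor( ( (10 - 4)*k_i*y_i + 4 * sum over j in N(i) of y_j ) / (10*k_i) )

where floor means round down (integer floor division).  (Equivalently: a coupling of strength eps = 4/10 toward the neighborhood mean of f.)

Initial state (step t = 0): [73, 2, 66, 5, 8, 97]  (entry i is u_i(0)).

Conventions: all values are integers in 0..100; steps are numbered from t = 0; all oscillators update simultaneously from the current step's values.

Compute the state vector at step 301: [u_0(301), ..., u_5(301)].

Simulating step by step:
t=0: [73, 2, 66, 5, 8, 97]
t=1: [65, 67, 64, 73, 76, 70]
t=2: [60, 60, 60, 61, 61, 61]
t=3: [59, 59, 59, 59, 59, 59]
t=4: [59, 59, 59, 59, 59, 59]

Answer: [59, 59, 59, 59, 59, 59]
Key observation: The state at step 3, [59, 59, 59, 59, 59, 59], reappears at step 4: the system is in a cycle of period 1 from step 3 on.  Therefore the state at step 301 equals the state at step 3 + ((301 - 3) mod 1) = 3, which is [59, 59, 59, 59, 59, 59].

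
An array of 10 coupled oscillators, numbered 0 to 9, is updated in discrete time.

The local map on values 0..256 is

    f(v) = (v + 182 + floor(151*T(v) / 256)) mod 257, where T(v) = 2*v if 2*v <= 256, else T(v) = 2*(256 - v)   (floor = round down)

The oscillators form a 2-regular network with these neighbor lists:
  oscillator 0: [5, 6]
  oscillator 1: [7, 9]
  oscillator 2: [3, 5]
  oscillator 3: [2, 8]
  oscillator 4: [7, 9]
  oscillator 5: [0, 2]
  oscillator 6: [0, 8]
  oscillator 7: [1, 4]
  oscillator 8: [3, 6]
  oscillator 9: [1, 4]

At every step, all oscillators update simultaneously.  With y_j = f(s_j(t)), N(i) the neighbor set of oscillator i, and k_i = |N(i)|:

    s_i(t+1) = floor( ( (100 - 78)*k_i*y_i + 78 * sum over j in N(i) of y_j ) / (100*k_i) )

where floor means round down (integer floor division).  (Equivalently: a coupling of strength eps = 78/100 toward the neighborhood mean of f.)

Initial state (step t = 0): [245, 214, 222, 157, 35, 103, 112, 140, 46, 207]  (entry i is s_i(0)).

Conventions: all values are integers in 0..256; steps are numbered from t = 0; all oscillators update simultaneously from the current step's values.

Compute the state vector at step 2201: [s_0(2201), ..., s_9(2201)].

Answer: [192, 192, 192, 192, 192, 192, 192, 192, 192, 192]
Key observation: The state at step 4, [192, 192, 192, 192, 192, 192, 192, 192, 192, 192], reappears at step 5: the system is in a cycle of period 1 from step 4 on.  Therefore the state at step 2201 equals the state at step 4 + ((2201 - 4) mod 1) = 4, which is [192, 192, 192, 192, 192, 192, 192, 192, 192, 192].

Derivation:
t=0: [245, 214, 222, 157, 35, 103, 112, 140, 46, 207]
t=1: [164, 193, 176, 126, 152, 176, 117, 117, 148, 115]
t=2: [189, 180, 196, 197, 182, 195, 194, 192, 191, 190]
t=3: [191, 192, 191, 191, 192, 191, 192, 193, 191, 193]
t=4: [192, 192, 192, 192, 192, 192, 192, 192, 192, 192]
t=5: [192, 192, 192, 192, 192, 192, 192, 192, 192, 192]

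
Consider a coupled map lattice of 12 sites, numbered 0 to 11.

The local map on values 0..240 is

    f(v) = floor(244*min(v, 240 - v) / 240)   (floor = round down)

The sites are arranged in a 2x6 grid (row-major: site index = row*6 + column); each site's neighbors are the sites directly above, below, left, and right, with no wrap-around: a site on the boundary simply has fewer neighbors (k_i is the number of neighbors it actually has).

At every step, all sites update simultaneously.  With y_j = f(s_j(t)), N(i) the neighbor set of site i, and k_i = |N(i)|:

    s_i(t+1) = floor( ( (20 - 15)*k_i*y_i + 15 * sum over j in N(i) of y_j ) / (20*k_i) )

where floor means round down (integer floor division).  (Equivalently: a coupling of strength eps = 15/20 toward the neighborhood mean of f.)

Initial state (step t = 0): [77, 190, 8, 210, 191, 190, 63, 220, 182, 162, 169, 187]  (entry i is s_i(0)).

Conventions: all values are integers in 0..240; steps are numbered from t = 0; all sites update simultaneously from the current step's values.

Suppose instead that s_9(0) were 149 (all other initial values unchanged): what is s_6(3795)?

Answer: s_6(3795) = 46
Key observation: The state at step 17, [46, 46, 46, 46, 46, 46, 46, 46, 46, 46, 46, 46], reappears at step 18: the system is in a cycle of period 1 from step 17 on.  Therefore the state at step 3795 equals the state at step 17 + ((3795 - 17) mod 1) = 17, which is [46, 46, 46, 46, 46, 46, 46, 46, 46, 46, 46, 46].

Derivation:
t=0: [77, 190, 8, 210, 191, 190, 63, 220, 182, 149, 169, 187]
t=1: [62, 39, 36, 44, 50, 50, 52, 48, 44, 63, 66, 59]
t=2: [49, 46, 40, 48, 52, 53, 54, 45, 48, 54, 60, 58]
t=3: [49, 45, 45, 48, 53, 54, 48, 48, 46, 52, 56, 57]
t=4: [47, 46, 46, 49, 52, 54, 48, 46, 47, 50, 54, 55]
t=5: [47, 46, 47, 49, 52, 53, 46, 46, 47, 50, 52, 54]
t=6: [46, 46, 47, 49, 51, 53, 46, 46, 47, 49, 52, 52]
t=7: [46, 46, 47, 49, 51, 51, 46, 46, 47, 49, 51, 52]
t=8: [46, 46, 47, 49, 50, 51, 46, 46, 47, 49, 50, 51]
t=9: [46, 46, 47, 48, 50, 50, 46, 46, 47, 48, 50, 50]
t=10: [46, 46, 47, 48, 49, 50, 46, 46, 47, 48, 49, 50]
t=11: [46, 46, 47, 48, 49, 49, 46, 46, 47, 48, 49, 49]
t=12: [46, 46, 47, 48, 48, 49, 46, 46, 47, 48, 48, 49]
t=13: [46, 46, 47, 47, 48, 48, 46, 46, 47, 47, 48, 48]
t=14: [46, 46, 46, 47, 47, 48, 46, 46, 46, 47, 47, 48]
t=15: [46, 46, 46, 46, 47, 47, 46, 46, 46, 46, 47, 47]
t=16: [46, 46, 46, 46, 46, 47, 46, 46, 46, 46, 46, 47]
t=17: [46, 46, 46, 46, 46, 46, 46, 46, 46, 46, 46, 46]
t=18: [46, 46, 46, 46, 46, 46, 46, 46, 46, 46, 46, 46]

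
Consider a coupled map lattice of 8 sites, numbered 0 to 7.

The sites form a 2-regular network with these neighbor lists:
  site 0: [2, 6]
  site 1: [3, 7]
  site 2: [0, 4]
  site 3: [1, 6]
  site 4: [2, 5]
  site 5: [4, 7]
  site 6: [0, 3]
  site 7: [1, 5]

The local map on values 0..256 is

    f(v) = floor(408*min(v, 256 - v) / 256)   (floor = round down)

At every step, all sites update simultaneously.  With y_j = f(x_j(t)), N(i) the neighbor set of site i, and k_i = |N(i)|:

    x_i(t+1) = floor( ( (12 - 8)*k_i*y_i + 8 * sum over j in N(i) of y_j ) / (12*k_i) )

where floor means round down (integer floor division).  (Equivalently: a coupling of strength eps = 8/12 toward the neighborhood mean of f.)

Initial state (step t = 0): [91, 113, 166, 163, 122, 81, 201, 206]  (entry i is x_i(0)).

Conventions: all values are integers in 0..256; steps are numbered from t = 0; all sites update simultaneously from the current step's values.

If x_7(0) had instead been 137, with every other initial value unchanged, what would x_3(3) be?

Answer: x_3(3) = 130
Key observation: This trace re-runs the system from the modified initial state.

Derivation:
t=0: [91, 113, 166, 163, 122, 81, 201, 137]
t=1: [125, 172, 160, 138, 155, 170, 126, 166]
t=2: [184, 154, 170, 173, 150, 146, 195, 137]
t=3: [116, 161, 139, 130, 160, 177, 114, 175]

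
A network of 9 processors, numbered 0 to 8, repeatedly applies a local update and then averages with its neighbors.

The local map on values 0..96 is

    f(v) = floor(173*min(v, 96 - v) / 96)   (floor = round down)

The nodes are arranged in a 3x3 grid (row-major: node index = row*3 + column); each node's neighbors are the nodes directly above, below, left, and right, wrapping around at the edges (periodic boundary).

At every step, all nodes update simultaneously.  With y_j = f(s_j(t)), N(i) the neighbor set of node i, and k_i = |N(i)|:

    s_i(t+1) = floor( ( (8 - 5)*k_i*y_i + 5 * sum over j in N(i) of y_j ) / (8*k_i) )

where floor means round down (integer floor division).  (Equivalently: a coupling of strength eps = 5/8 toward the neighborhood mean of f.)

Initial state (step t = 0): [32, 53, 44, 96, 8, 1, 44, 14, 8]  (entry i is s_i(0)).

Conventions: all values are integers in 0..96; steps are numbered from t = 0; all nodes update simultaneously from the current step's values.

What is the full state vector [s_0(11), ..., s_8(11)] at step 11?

Answer: [45, 45, 45, 48, 48, 48, 45, 45, 45]

Derivation:
t=0: [32, 53, 44, 96, 8, 1, 44, 14, 8]
t=1: [58, 56, 52, 23, 21, 17, 44, 38, 34]
t=2: [67, 66, 65, 48, 46, 45, 66, 64, 62]
t=3: [58, 58, 59, 74, 74, 74, 60, 60, 61]
t=4: [62, 62, 61, 47, 47, 46, 60, 60, 60]
t=5: [65, 65, 65, 76, 76, 76, 66, 66, 66]
t=6: [51, 51, 51, 41, 41, 41, 51, 51, 51]
t=7: [79, 79, 79, 75, 75, 75, 79, 79, 79]
t=8: [31, 31, 31, 34, 34, 34, 31, 31, 31]
t=9: [55, 55, 55, 59, 59, 59, 55, 55, 55]
t=10: [71, 71, 71, 68, 68, 68, 71, 71, 71]
t=11: [45, 45, 45, 48, 48, 48, 45, 45, 45]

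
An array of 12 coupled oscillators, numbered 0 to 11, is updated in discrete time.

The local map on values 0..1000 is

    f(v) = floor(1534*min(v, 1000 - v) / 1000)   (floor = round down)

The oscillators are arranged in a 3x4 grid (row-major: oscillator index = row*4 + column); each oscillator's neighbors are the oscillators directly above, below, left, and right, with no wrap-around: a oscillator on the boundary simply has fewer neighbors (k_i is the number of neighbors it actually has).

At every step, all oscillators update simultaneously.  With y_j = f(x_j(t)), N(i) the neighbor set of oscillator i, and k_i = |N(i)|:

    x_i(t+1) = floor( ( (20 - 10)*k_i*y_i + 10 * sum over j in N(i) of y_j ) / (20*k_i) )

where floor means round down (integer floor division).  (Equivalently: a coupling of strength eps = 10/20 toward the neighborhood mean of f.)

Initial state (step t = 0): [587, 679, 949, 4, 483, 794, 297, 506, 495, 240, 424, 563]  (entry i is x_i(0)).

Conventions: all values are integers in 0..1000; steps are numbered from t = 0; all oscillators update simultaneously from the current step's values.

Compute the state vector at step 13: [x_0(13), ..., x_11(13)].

Answer: [706, 734, 746, 749, 712, 721, 701, 702, 670, 620, 571, 597]

Derivation:
t=0: [587, 679, 949, 4, 483, 794, 297, 506, 495, 240, 424, 563]
t=1: [624, 417, 197, 211, 654, 414, 452, 567, 656, 471, 573, 686]
t=2: [580, 571, 426, 403, 554, 640, 628, 581, 576, 663, 643, 570]
t=3: [657, 637, 634, 632, 649, 579, 584, 628, 625, 549, 564, 626]
t=4: [536, 566, 573, 564, 560, 625, 624, 580, 594, 660, 651, 596]
t=5: [690, 656, 645, 658, 655, 592, 589, 632, 609, 549, 553, 604]
t=6: [501, 537, 552, 539, 547, 609, 617, 575, 604, 663, 663, 615]
t=7: [733, 696, 677, 688, 675, 612, 600, 639, 606, 545, 540, 586]
t=8: [445, 482, 507, 501, 517, 581, 600, 564, 600, 665, 676, 632]
t=9: [710, 716, 730, 738, 692, 646, 626, 657, 619, 548, 530, 573]
t=10: [448, 451, 441, 435, 497, 543, 561, 534, 583, 654, 680, 639]
t=11: [706, 689, 676, 681, 718, 682, 659, 672, 642, 570, 537, 577]
t=12: [452, 477, 496, 494, 463, 504, 536, 528, 547, 620, 660, 627]
t=13: [706, 734, 746, 749, 712, 721, 701, 702, 670, 620, 571, 597]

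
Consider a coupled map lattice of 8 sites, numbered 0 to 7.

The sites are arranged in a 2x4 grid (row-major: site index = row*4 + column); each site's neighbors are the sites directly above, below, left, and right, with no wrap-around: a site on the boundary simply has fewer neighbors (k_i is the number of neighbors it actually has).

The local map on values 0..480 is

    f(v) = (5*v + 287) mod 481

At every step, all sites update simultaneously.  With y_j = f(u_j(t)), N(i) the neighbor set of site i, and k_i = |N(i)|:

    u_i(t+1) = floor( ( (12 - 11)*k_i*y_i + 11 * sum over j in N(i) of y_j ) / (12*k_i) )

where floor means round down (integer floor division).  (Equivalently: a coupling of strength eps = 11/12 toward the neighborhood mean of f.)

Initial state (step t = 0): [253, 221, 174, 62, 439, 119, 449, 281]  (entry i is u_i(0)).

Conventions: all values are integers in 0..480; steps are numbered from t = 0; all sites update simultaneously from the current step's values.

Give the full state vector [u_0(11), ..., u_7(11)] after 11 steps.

Answer: [103, 93, 282, 131, 112, 190, 120, 396]

Derivation:
t=0: [253, 221, 174, 62, 439, 119, 449, 281]
t=1: [241, 251, 221, 213, 240, 227, 268, 132]
t=2: [69, 295, 241, 443, 236, 138, 429, 301]
t=3: [169, 92, 139, 190, 78, 114, 128, 85]
t=4: [225, 195, 303, 137, 266, 308, 228, 349]
t=5: [254, 389, 266, 214, 396, 318, 298, 226]
t=6: [307, 246, 331, 321, 279, 337, 352, 372]
t=7: [175, 142, 198, 147, 215, 137, 98, 280]
t=8: [216, 163, 145, 261, 129, 224, 198, 183]
t=9: [304, 286, 188, 145, 427, 313, 250, 232]
t=10: [163, 340, 149, 127, 355, 151, 215, 66]
t=11: [103, 93, 282, 131, 112, 190, 120, 396]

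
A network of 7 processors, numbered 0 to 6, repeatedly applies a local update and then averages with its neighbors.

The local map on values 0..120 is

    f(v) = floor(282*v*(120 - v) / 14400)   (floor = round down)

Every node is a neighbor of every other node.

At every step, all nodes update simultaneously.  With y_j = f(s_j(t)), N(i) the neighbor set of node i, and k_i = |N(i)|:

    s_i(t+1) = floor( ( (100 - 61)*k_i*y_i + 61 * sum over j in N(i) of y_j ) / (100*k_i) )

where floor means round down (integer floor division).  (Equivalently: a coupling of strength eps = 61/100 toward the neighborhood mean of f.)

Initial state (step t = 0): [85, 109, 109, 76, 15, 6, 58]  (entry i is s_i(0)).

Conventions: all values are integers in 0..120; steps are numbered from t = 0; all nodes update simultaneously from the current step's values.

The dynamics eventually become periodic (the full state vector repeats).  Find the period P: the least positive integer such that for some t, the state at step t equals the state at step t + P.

Answer: 2
Key observation: The state at step 4, [68, 68, 68, 68, 68, 68, 68], reappears at step 6 — and no state repeats earlier — so the cycle the system enters has period 2.

Derivation:
t=0: [85, 109, 109, 76, 15, 6, 58]
t=1: [45, 35, 35, 47, 37, 32, 48]
t=2: [62, 60, 60, 63, 61, 59, 63]
t=3: [70, 70, 70, 70, 70, 70, 70]
t=4: [68, 68, 68, 68, 68, 68, 68]
t=5: [69, 69, 69, 69, 69, 69, 69]
t=6: [68, 68, 68, 68, 68, 68, 68]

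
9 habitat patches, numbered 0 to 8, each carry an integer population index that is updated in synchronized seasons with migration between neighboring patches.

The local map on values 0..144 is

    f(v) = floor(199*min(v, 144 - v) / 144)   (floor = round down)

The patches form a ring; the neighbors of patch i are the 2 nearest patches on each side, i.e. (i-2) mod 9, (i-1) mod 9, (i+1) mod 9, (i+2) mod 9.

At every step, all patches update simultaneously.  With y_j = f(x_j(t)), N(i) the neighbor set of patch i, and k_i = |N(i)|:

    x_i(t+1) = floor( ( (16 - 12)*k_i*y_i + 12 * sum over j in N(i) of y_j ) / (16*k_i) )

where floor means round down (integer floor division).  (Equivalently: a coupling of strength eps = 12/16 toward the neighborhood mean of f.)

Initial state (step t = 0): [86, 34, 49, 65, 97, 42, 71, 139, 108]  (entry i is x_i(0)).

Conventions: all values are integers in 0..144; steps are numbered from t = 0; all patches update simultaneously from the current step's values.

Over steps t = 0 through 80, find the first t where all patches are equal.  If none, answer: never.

Answer: 22
Key observation: Synchronization is absorbing here: once all patches are equal they stay equal, and step 22 is the first all-equal step.

Derivation:
t=0: [86, 34, 49, 65, 97, 42, 71, 139, 108]  (not all equal)
t=1: [51, 64, 69, 66, 74, 62, 57, 54, 55]  (not all equal)
t=2: [79, 84, 88, 91, 89, 84, 81, 76, 77]  (not all equal)
t=3: [86, 82, 79, 77, 78, 82, 86, 88, 88]  (not all equal)
t=4: [81, 84, 87, 88, 87, 85, 81, 79, 79]  (not all equal)
t=5: [85, 82, 80, 79, 80, 82, 84, 86, 86]  (not all equal)
t=6: [82, 84, 86, 87, 86, 84, 82, 81, 81]  (not all equal)
t=7: [84, 82, 80, 80, 80, 82, 84, 85, 85]  (not all equal)
t=8: [83, 84, 86, 86, 86, 84, 83, 82, 82]  (not all equal)
t=9: [83, 82, 81, 80, 81, 82, 83, 84, 84]  (not all equal)
t=10: [84, 85, 86, 86, 86, 85, 84, 83, 83]  (not all equal)
t=11: [82, 81, 80, 80, 80, 81, 82, 82, 82]  (not all equal)
t=12: [85, 86, 87, 87, 87, 86, 85, 85, 85]  (not all equal)
t=13: [80, 79, 78, 78, 78, 79, 80, 80, 80]  (not all equal)
t=14: [88, 89, 90, 90, 90, 89, 88, 88, 88]  (not all equal)
t=15: [76, 75, 74, 74, 74, 75, 76, 76, 76]  (not all equal)
t=16: [93, 94, 95, 95, 95, 94, 93, 93, 93]  (not all equal)
t=17: [69, 68, 67, 67, 67, 68, 69, 69, 69]  (not all equal)
t=18: [94, 93, 92, 92, 92, 93, 94, 94, 94]  (not all equal)
t=19: [69, 70, 70, 70, 70, 70, 69, 69, 69]  (not all equal)
t=20: [95, 95, 95, 96, 95, 95, 95, 95, 95]  (not all equal)
t=21: [67, 66, 66, 66, 66, 66, 67, 67, 67]  (not all equal)
t=22: [91, 91, 91, 91, 91, 91, 91, 91, 91]  (all equal)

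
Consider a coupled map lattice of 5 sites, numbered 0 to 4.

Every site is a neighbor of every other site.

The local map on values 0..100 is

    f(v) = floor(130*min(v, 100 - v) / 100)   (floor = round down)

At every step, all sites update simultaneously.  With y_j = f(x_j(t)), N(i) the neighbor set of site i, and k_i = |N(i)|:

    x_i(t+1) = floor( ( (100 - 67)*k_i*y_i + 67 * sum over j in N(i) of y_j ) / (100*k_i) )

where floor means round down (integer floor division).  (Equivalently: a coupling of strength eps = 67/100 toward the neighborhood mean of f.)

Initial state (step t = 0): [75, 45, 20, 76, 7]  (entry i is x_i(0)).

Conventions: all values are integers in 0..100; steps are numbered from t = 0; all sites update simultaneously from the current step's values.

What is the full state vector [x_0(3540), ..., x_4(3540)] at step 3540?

Simulating step by step:
t=0: [75, 45, 20, 76, 7]
t=1: [31, 35, 30, 31, 27]
t=2: [39, 40, 39, 39, 39]
t=3: [50, 50, 50, 50, 50]
t=4: [65, 65, 65, 65, 65]
t=5: [45, 45, 45, 45, 45]
t=6: [58, 58, 58, 58, 58]
t=7: [54, 54, 54, 54, 54]
t=8: [59, 59, 59, 59, 59]
t=9: [53, 53, 53, 53, 53]
t=10: [61, 61, 61, 61, 61]
t=11: [50, 50, 50, 50, 50]

Answer: [65, 65, 65, 65, 65]
Key observation: The state at step 3, [50, 50, 50, 50, 50], reappears at step 11: the system is in a cycle of period 8 from step 3 on.  Therefore the state at step 3540 equals the state at step 3 + ((3540 - 3) mod 8) = 4, which is [65, 65, 65, 65, 65].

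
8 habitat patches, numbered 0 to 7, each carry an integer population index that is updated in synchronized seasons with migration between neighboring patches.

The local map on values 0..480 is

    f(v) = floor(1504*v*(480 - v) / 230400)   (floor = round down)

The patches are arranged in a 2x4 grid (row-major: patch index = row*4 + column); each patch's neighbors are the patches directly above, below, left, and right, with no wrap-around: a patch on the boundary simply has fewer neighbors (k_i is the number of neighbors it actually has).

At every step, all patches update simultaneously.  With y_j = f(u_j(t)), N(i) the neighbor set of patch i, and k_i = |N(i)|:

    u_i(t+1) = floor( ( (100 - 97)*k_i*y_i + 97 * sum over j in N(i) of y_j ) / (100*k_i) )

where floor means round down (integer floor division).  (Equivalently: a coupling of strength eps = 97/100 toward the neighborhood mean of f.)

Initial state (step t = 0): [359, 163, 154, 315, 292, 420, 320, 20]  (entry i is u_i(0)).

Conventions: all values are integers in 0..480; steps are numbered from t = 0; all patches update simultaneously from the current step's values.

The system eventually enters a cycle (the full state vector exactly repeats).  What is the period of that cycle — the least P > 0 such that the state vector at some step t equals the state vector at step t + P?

Answer: 2
Key observation: The state at step 42, [372, 372, 372, 372, 372, 372, 372, 372], reappears at step 44 — and no state repeats earlier — so the cycle the system enters has period 2.

Derivation:
t=0: [359, 163, 154, 315, 292, 420, 320, 20]
t=1: [345, 260, 336, 197, 227, 337, 188, 328]
t=2: [371, 312, 363, 321, 310, 366, 319, 359]
t=3: [340, 272, 334, 281, 269, 338, 279, 332]
t=4: [367, 315, 365, 320, 313, 366, 318, 364]
t=5: [337, 274, 334, 276, 273, 336, 275, 333]
t=6: [366, 317, 366, 319, 316, 366, 318, 366]
t=7: [335, 273, 334, 273, 273, 335, 273, 333]
t=8: [366, 318, 366, 319, 318, 366, 319, 366]
t=9: [334, 273, 333, 273, 273, 333, 273, 333]
t=10: [366, 320, 366, 320, 319, 366, 320, 366]
t=11: [332, 273, 332, 273, 273, 332, 273, 332]
t=12: [366, 321, 366, 321, 321, 366, 321, 366]
t=13: [331, 273, 331, 273, 273, 331, 273, 331]
t=14: [366, 322, 366, 322, 322, 366, 322, 366]
t=15: [330, 273, 330, 273, 273, 330, 273, 330]
t=16: [366, 324, 366, 324, 324, 366, 324, 366]
t=17: [327, 273, 327, 273, 273, 327, 273, 327]
t=18: [366, 327, 366, 327, 327, 366, 327, 366]
t=19: [324, 273, 324, 273, 273, 324, 273, 324]
t=20: [366, 330, 366, 330, 330, 366, 330, 366]
t=21: [321, 273, 321, 273, 273, 321, 273, 321]
t=22: [366, 334, 366, 334, 334, 366, 334, 366]
t=23: [316, 273, 316, 273, 273, 316, 273, 316]
t=24: [367, 338, 367, 338, 338, 367, 338, 367]
t=25: [311, 271, 311, 271, 271, 311, 271, 311]
t=26: [368, 343, 368, 343, 343, 368, 343, 368]
t=27: [304, 270, 304, 270, 270, 304, 270, 304]
t=28: [369, 349, 369, 349, 349, 369, 349, 369]
t=29: [297, 267, 297, 267, 267, 297, 267, 297]
t=30: [370, 354, 370, 354, 354, 370, 354, 370]
t=31: [290, 265, 290, 265, 265, 290, 265, 290]
t=32: [370, 359, 370, 359, 359, 370, 359, 370]
t=33: [282, 265, 282, 265, 265, 282, 265, 282]
t=34: [370, 364, 370, 364, 364, 370, 364, 370]
t=35: [274, 265, 274, 265, 265, 274, 265, 274]
t=36: [370, 368, 370, 368, 368, 370, 368, 370]
t=37: [268, 265, 268, 265, 265, 268, 265, 268]
t=38: [370, 370, 370, 370, 370, 370, 370, 370]
t=39: [265, 265, 265, 265, 265, 265, 265, 265]
t=40: [371, 371, 371, 371, 371, 371, 371, 371]
t=41: [263, 263, 263, 263, 263, 263, 263, 263]
t=42: [372, 372, 372, 372, 372, 372, 372, 372]
t=43: [262, 262, 262, 262, 262, 262, 262, 262]
t=44: [372, 372, 372, 372, 372, 372, 372, 372]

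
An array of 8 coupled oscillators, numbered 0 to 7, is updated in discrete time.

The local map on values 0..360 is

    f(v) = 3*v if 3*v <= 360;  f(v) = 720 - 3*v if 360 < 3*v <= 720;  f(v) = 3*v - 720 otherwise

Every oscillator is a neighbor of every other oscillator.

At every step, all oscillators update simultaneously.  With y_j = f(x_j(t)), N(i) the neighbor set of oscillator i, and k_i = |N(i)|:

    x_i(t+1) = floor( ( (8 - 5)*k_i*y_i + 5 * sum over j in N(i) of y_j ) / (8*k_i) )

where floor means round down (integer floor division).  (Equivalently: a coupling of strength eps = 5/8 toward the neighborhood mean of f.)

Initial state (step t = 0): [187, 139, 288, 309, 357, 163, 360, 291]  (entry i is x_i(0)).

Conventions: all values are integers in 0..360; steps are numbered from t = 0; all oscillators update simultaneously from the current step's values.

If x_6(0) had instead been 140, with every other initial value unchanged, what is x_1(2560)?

Simulating step by step:
t=0: [187, 139, 288, 309, 357, 163, 140, 291]
t=1: [210, 251, 206, 224, 265, 231, 250, 208]
t=2: [70, 54, 73, 58, 66, 52, 53, 72]
t=3: [193, 179, 195, 183, 189, 177, 178, 195]
t=4: [155, 167, 154, 164, 159, 169, 168, 154]
t=5: [241, 231, 242, 233, 238, 229, 230, 242]
t=6: [12, 19, 13, 17, 13, 21, 20, 13]
t=7: [44, 50, 45, 48, 45, 52, 51, 45]
t=8: [139, 144, 140, 142, 140, 146, 145, 140]
t=9: [296, 292, 295, 294, 295, 290, 291, 295]
t=10: [162, 159, 161, 160, 161, 157, 158, 161]
t=11: [238, 241, 239, 240, 239, 242, 241, 239]
t=12: [4, 3, 3, 2, 3, 4, 3, 3]
t=13: [10, 9, 9, 8, 9, 10, 9, 9]
t=14: [28, 27, 27, 26, 27, 28, 27, 27]
t=15: [82, 81, 81, 80, 81, 82, 81, 81]
t=16: [244, 243, 243, 242, 243, 244, 243, 243]
t=17: [10, 9, 9, 8, 9, 10, 9, 9]

Answer: x_1(2560) = 243
Key observation: The state at step 13, [10, 9, 9, 8, 9, 10, 9, 9], reappears at step 17: the system is in a cycle of period 4 from step 13 on.  Therefore the state at step 2560 equals the state at step 13 + ((2560 - 13) mod 4) = 16, which is [244, 243, 243, 242, 243, 244, 243, 243].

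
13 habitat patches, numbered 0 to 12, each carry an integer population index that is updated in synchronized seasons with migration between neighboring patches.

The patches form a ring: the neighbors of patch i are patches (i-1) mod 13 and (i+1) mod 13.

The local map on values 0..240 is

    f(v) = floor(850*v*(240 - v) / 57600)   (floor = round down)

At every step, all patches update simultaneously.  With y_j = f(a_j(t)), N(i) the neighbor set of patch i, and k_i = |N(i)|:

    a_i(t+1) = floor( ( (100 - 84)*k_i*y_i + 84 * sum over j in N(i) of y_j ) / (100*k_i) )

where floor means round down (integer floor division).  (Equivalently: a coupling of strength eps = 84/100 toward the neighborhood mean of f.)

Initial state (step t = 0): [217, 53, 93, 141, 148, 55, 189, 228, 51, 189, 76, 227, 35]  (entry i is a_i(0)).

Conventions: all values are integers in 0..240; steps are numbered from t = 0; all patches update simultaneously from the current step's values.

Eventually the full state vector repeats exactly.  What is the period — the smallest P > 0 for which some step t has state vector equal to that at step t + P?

Answer: 8
Key observation: The state at step 28, [212, 212, 212, 212, 212, 212, 212, 212, 212, 212, 212, 212, 212], reappears at step 36 — and no state repeats earlier — so the cycle the system enters has period 8.

Derivation:
t=0: [217, 53, 93, 141, 148, 55, 189, 228, 51, 189, 76, 227, 35]
t=1: [117, 138, 179, 201, 181, 167, 102, 125, 99, 159, 106, 127, 65]
t=2: [191, 189, 161, 151, 148, 181, 197, 206, 201, 204, 201, 191, 204]
t=3: [127, 159, 172, 194, 181, 161, 129, 117, 107, 113, 121, 115, 133]
t=4: [201, 191, 162, 159, 158, 184, 201, 210, 211, 211, 211, 211, 211]
t=5: [114, 148, 167, 188, 174, 152, 120, 100, 90, 90, 90, 90, 100]
t=6: [204, 195, 173, 169, 170, 191, 203, 205, 201, 199, 199, 201, 205]
t=7: [115, 137, 155, 173, 160, 141, 119, 111, 112, 117, 117, 112, 110]
t=8: [209, 203, 190, 187, 188, 200, 208, 211, 211, 211, 211, 211, 211]
t=9: [99, 116, 129, 142, 133, 120, 103, 93, 90, 90, 90, 90, 92]
t=10: [205, 208, 208, 209, 208, 209, 206, 203, 199, 199, 199, 199, 201]
t=11: [106, 100, 96, 97, 95, 99, 102, 111, 115, 120, 120, 117, 112]
t=12: [208, 206, 204, 203, 204, 205, 207, 209, 211, 212, 212, 211, 210]
t=13: [97, 103, 106, 108, 107, 104, 100, 95, 90, 88, 88, 89, 93]
t=14: [204, 206, 209, 209, 209, 208, 205, 202, 199, 197, 197, 198, 201]
t=15: [108, 101, 98, 95, 96, 99, 105, 112, 119, 122, 123, 120, 115]
t=16: [209, 207, 205, 204, 204, 206, 208, 210, 211, 212, 212, 212, 211]
t=17: [95, 100, 104, 106, 105, 103, 97, 93, 89, 88, 87, 88, 90]
t=18: [202, 205, 207, 208, 208, 206, 204, 201, 198, 197, 196, 197, 199]
t=19: [112, 106, 101, 98, 100, 103, 108, 115, 120, 124, 125, 123, 119]
t=20: [210, 209, 207, 206, 206, 208, 210, 211, 212, 212, 212, 212, 211]
t=21: [92, 95, 99, 101, 100, 97, 93, 89, 88, 87, 87, 88, 89]
t=22: [200, 202, 205, 205, 205, 203, 201, 198, 197, 196, 196, 197, 198]
t=23: [117, 111, 108, 105, 107, 110, 115, 120, 124, 126, 126, 124, 121]
t=24: [211, 211, 210, 209, 210, 211, 211, 212, 211, 211, 211, 211, 212]
t=25: [88, 90, 92, 92, 92, 90, 88, 89, 88, 90, 90, 88, 89]
t=26: [198, 198, 199, 200, 199, 198, 198, 197, 198, 198, 198, 198, 197]
t=27: [123, 121, 120, 119, 120, 121, 123, 122, 123, 122, 122, 123, 122]
t=28: [212, 212, 212, 212, 212, 212, 212, 212, 212, 212, 212, 212, 212]
t=29: [87, 87, 87, 87, 87, 87, 87, 87, 87, 87, 87, 87, 87]
t=30: [196, 196, 196, 196, 196, 196, 196, 196, 196, 196, 196, 196, 196]
t=31: [127, 127, 127, 127, 127, 127, 127, 127, 127, 127, 127, 127, 127]
t=32: [211, 211, 211, 211, 211, 211, 211, 211, 211, 211, 211, 211, 211]
t=33: [90, 90, 90, 90, 90, 90, 90, 90, 90, 90, 90, 90, 90]
t=34: [199, 199, 199, 199, 199, 199, 199, 199, 199, 199, 199, 199, 199]
t=35: [120, 120, 120, 120, 120, 120, 120, 120, 120, 120, 120, 120, 120]
t=36: [212, 212, 212, 212, 212, 212, 212, 212, 212, 212, 212, 212, 212]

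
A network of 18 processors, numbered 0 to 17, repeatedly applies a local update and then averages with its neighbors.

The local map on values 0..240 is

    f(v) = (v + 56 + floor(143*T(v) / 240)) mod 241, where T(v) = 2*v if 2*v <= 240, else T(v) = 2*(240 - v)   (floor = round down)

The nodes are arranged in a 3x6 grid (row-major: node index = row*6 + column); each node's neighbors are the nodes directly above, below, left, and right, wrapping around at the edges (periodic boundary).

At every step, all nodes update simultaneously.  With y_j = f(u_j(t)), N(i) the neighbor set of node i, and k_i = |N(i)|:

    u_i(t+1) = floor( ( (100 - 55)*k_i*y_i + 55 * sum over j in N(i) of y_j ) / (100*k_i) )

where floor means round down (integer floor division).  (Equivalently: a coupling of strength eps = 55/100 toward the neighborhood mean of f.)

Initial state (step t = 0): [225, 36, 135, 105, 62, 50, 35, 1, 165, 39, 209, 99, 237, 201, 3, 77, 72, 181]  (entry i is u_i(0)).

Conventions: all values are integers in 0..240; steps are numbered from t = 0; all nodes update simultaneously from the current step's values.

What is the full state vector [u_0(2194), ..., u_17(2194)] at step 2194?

Simulating step by step:
t=0: [225, 36, 135, 105, 62, 50, 35, 1, 165, 39, 209, 99, 237, 201, 3, 77, 72, 181]
t=1: [92, 94, 76, 107, 152, 121, 87, 80, 77, 118, 106, 72, 68, 70, 87, 164, 170, 93]
t=2: [49, 102, 141, 81, 65, 78, 93, 167, 173, 86, 79, 116, 126, 157, 101, 57, 58, 85]
t=3: [122, 68, 84, 167, 208, 160, 59, 57, 54, 98, 165, 96, 68, 61, 69, 143, 165, 76]
t=4: [126, 186, 197, 86, 65, 84, 150, 184, 168, 65, 56, 86, 184, 194, 186, 84, 89, 150]
t=5: [94, 65, 55, 97, 148, 155, 61, 66, 84, 156, 136, 78, 68, 64, 88, 145, 99, 76]
t=6: [100, 170, 144, 66, 60, 106, 174, 203, 170, 88, 88, 178, 178, 172, 97, 51, 74, 173]
t=7: [49, 63, 82, 149, 149, 69, 61, 65, 53, 63, 68, 55, 62, 61, 63, 137, 156, 84]
t=8: [180, 195, 192, 111, 108, 182, 185, 191, 190, 159, 162, 194, 193, 191, 179, 106, 113, 196]
t=9: [65, 63, 63, 58, 58, 63, 64, 64, 65, 64, 64, 64, 64, 64, 62, 56, 59, 63]
t=10: [196, 195, 192, 185, 186, 193, 196, 196, 195, 192, 192, 195, 196, 195, 191, 183, 186, 193]
t=11: [63, 63, 63, 64, 64, 63, 63, 63, 63, 64, 64, 63, 63, 63, 63, 64, 64, 63]
t=12: [194, 194, 194, 195, 195, 194, 194, 194, 194, 195, 195, 194, 194, 194, 194, 195, 195, 194]
t=13: [63, 63, 63, 63, 63, 63, 63, 63, 63, 63, 63, 63, 63, 63, 63, 63, 63, 63]
t=14: [194, 194, 194, 194, 194, 194, 194, 194, 194, 194, 194, 194, 194, 194, 194, 194, 194, 194]
t=15: [63, 63, 63, 63, 63, 63, 63, 63, 63, 63, 63, 63, 63, 63, 63, 63, 63, 63]

Answer: [194, 194, 194, 194, 194, 194, 194, 194, 194, 194, 194, 194, 194, 194, 194, 194, 194, 194]
Key observation: The state at step 13, [63, 63, 63, 63, 63, 63, 63, 63, 63, 63, 63, 63, 63, 63, 63, 63, 63, 63], reappears at step 15: the system is in a cycle of period 2 from step 13 on.  Therefore the state at step 2194 equals the state at step 13 + ((2194 - 13) mod 2) = 14, which is [194, 194, 194, 194, 194, 194, 194, 194, 194, 194, 194, 194, 194, 194, 194, 194, 194, 194].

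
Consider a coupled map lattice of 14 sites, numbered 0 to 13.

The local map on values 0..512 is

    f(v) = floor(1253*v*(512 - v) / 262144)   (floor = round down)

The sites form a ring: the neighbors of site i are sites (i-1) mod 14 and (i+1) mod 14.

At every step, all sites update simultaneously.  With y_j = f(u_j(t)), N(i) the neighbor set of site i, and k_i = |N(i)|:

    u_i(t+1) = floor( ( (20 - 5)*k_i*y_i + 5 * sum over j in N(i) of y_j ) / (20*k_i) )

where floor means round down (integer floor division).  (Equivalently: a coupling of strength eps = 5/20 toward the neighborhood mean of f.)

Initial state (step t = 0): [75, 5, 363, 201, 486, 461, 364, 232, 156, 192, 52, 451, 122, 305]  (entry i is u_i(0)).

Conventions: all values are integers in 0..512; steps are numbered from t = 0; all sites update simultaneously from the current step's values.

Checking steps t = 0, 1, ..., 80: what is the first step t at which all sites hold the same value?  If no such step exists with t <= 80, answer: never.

Answer: never
Key observation: The state at step 6 reappears at step 8 — the system is in a cycle of period 2 from step 6 on.  No step 0..8 is synchronized, and the cycle repeats forever, so no step up to 80 (or ever) has all sites equal.

Derivation:
t=0: [75, 5, 363, 201, 486, 461, 364, 232, 156, 192, 52, 451, 122, 305]  (not all equal)
t=1: [156, 60, 232, 263, 96, 123, 245, 297, 274, 267, 138, 140, 224, 273]  (not all equal)
t=2: [253, 168, 287, 297, 210, 233, 300, 306, 310, 303, 254, 255, 300, 304]  (not all equal)
t=3: [307, 284, 303, 305, 304, 308, 303, 301, 299, 303, 311, 311, 304, 303]  (not all equal)
t=4: [301, 307, 302, 301, 301, 300, 301, 303, 303, 301, 298, 298, 301, 301]  (not all equal)
t=5: [302, 300, 302, 303, 303, 303, 302, 302, 302, 303, 303, 303, 303, 303]  (not all equal)
t=6: [302, 303, 302, 302, 302, 302, 302, 303, 302, 302, 302, 302, 302, 302]  (not all equal)
t=7: [302, 302, 302, 303, 303, 303, 302, 302, 302, 303, 303, 303, 303, 303]  (not all equal)
t=8: [302, 303, 302, 302, 302, 302, 302, 303, 302, 302, 302, 302, 302, 302]  (not all equal)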